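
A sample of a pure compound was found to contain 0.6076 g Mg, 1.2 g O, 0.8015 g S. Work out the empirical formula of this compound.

Moles — Mg: 0.6076 / 24.31 = 0.02499 mol; O: 1.2 / 16.00 = 0.075 mol; S: 0.8015 / 32.07 = 0.02499 mol
Ratios (÷ 0.02499): Mg 1.000, O 3.001, S 1.000
Ratio ≈ 1:3:1, so the empirical formula is MgO3S

MgO3S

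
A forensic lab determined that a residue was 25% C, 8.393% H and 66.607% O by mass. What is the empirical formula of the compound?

Assume 100 g: 25 g C, 8.393 g H, 66.607 g O.
C: 25 g ÷ 12.01 g/mol = 2.082 mol
H: 8.393 g ÷ 1.008 g/mol = 8.326 mol
O: 66.607 g ÷ 16.00 g/mol = 4.163 mol
Smallest is C at 2.082 mol; normalising gives C 1.000, H 4.000, O 2.000
→ CH4O2

CH4O2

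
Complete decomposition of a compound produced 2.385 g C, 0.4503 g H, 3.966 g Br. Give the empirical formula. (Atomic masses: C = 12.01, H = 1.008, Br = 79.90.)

C: 2.385 g ÷ 12.01 g/mol = 0.1986 mol
H: 0.4503 g ÷ 1.008 g/mol = 0.4467 mol
Br: 3.966 g ÷ 79.90 g/mol = 0.04964 mol
Divide by the smallest (0.04964 mol Br): C 4.001, H 9.000, Br 1.000
→ C4H9Br

C4H9Br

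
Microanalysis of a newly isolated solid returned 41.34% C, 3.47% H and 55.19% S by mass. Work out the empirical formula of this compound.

C2H2S

Assume 100 g: 41.34 g C, 3.47 g H, 55.19 g S.
C: 41.34 g ÷ 12.01 g/mol = 3.442 mol
H: 3.47 g ÷ 1.008 g/mol = 3.442 mol
S: 55.19 g ÷ 32.07 g/mol = 1.721 mol
Ratios (÷ 1.721): C 2.000, H 2.000, S 1.000
Ratio ≈ 2:2:1, so the empirical formula is C2H2S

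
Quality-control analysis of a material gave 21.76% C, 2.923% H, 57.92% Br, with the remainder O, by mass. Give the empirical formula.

C5H8Br2O3

Assume 100 g: 21.76 g C, 2.923 g H, 57.92 g Br, 17.397 g O.
C: 21.76 g ÷ 12.01 g/mol = 1.812 mol
H: 2.923 g ÷ 1.008 g/mol = 2.9 mol
Br: 57.92 g ÷ 79.90 g/mol = 0.7249 mol
O: 17.397 g ÷ 16.00 g/mol = 1.087 mol
Smallest is Br at 0.7249 mol; normalising gives C 2.499, H 4.000, Br 1.000, O 1.500
Scaling by 2: C 5.00, H 8.00, Br 2.00, O 3.00 → C5H8Br2O3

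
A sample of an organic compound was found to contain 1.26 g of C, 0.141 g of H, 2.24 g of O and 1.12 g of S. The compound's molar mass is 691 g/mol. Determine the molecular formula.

C: 1.26 g ÷ 12.01 g/mol = 0.1049 mol
H: 0.141 g ÷ 1.008 g/mol = 0.1399 mol
O: 2.24 g ÷ 16.00 g/mol = 0.14 mol
S: 1.12 g ÷ 32.07 g/mol = 0.03492 mol
Divide by the smallest (0.03492 mol S): C 3.004, H 4.005, O 4.009, S 1.000
Ratio ≈ 3:4:4:1, so the empirical formula is C3H4O4S
Empirical-formula mass = 136.13 g/mol
n = 691 / 136.13 = 5.08 ≈ 5
Molecular formula = (C3H4O4S)×5 = C15H20O20S5

C15H20O20S5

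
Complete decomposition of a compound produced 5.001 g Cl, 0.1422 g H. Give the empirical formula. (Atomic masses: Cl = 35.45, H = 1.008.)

ClH

n(Cl) = 5.001/35.45 = 0.1411, n(H) = 0.1422/1.008 = 0.1411
Divide by the smallest (0.1411 mol H): Cl 1.000, H 1.000
≈ 1:1 → ClH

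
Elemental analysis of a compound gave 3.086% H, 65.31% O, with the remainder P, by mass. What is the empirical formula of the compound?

H3O4P

Assume 100 g: 3.086 g H, 65.31 g O, 31.604 g P.
H: 3.086 g ÷ 1.008 g/mol = 3.062 mol
O: 65.31 g ÷ 16.00 g/mol = 4.082 mol
P: 31.604 g ÷ 30.97 g/mol = 1.02 mol
Divide by the smallest (1.02 mol P): H 3.000, O 4.000, P 1.000
→ H3O4P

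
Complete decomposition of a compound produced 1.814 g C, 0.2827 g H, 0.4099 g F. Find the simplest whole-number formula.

Moles — C: 1.814 / 12.01 = 0.151 mol; H: 0.2827 / 1.008 = 0.2805 mol; F: 0.4099 / 19.00 = 0.02157 mol
Smallest is F at 0.02157 mol; normalising gives C 7.001, H 13.000, F 1.000
→ C7H13F

C7H13F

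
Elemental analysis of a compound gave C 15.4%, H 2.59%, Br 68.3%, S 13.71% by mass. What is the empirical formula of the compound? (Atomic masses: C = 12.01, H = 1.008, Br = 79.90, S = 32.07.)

Assume 100 g: 15.4 g C, 2.59 g H, 68.3 g Br, 13.71 g S.
C: 15.4 g ÷ 12.01 g/mol = 1.282 mol
H: 2.59 g ÷ 1.008 g/mol = 2.569 mol
Br: 68.3 g ÷ 79.90 g/mol = 0.8548 mol
S: 13.71 g ÷ 32.07 g/mol = 0.4275 mol
Divide by the smallest (0.4275 mol S): C 2.999, H 6.010, Br 2.000, S 1.000
Ratio ≈ 3:6:2:1, so the empirical formula is C3H6Br2S

C3H6Br2S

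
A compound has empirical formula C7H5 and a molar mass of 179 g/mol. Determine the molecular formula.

C14H10

Empirical-formula mass = 89.11 g/mol
n = 179 / 89.11 = 2.01 ≈ 2
Molecular formula = (C7H5)2 = C14H10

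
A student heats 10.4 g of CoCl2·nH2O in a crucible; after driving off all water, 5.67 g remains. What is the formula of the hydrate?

CoCl2·6H2O

Mass of water lost = 10.4 − 5.67 = 4.73 g → 4.73 / 18.02 = 0.2625 mol H2O
Molar mass of CoCl2 = 129.83 g/mol → mol CoCl2 = 5.67 / 129.83 = 0.04367
n = 0.2625 / 0.04367 = 6.01 ≈ 6 → CoCl2·6H2O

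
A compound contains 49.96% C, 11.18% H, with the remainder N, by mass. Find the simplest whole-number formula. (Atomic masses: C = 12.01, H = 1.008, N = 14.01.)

C3H8N2

Assume 100 g: 49.96 g C, 11.18 g H, 38.86 g N.
C: 49.96 g ÷ 12.01 g/mol = 4.16 mol
H: 11.18 g ÷ 1.008 g/mol = 11.09 mol
N: 38.86 g ÷ 14.01 g/mol = 2.774 mol
Divide by the smallest (2.774 mol N): C 1.500, H 3.999, N 1.000
Scaling by 2: C 3.00, H 8.00, N 2.00 → C3H8N2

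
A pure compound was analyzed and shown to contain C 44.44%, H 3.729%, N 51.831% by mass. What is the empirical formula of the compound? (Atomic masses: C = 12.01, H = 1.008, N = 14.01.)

CHN

Assume 100 g: 44.44 g C, 3.729 g H, 51.831 g N.
Moles — C: 44.44 / 12.01 = 3.7 mol; H: 3.729 / 1.008 = 3.699 mol; N: 51.831 / 14.01 = 3.7 mol
Ratios (÷ 3.699): C 1.000, H 1.000, N 1.000
→ CHN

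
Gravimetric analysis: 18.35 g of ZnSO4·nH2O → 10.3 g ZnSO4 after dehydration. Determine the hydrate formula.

ZnSO4·7H2O

Mass of water lost = 18.35 − 10.3 = 8.05 g → 8.05 / 18.02 = 0.4467 mol H2O
Molar mass of ZnSO4 = 161.45 g/mol → mol ZnSO4 = 10.3 / 161.45 = 0.0638
n = 0.4467 / 0.0638 = 7.00 ≈ 7 → ZnSO4·7H2O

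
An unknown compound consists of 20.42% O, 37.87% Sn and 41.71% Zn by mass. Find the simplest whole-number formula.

Assume 100 g: 20.42 g O, 37.87 g Sn, 41.71 g Zn.
Moles — O: 20.42 / 16.00 = 1.276 mol; Sn: 37.87 / 118.71 = 0.319 mol; Zn: 41.71 / 65.38 = 0.638 mol
Smallest is Sn at 0.319 mol; normalising gives O 4.001, Sn 1.000, Zn 2.000
Ratio ≈ 4:1:2, so the empirical formula is O4SnZn2

O4SnZn2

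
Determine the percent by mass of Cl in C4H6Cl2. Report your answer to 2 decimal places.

Molar mass = 4(12.01) + 6(1.008) + 2(35.45) = 124.988 g/mol
Mass of Cl per mole = 2 × 35.45 = 70.900 g
% Cl = 70.900 / 124.988 × 100 = 56.73%

56.73%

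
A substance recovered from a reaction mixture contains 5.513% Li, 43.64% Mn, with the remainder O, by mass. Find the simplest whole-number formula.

LiMnO4

Assume 100 g: 5.513 g Li, 43.64 g Mn, 50.847 g O.
n(Li) = 5.513/6.94 = 0.7944, n(Mn) = 43.64/54.94 = 0.7943, n(O) = 50.847/16.00 = 3.178
Ratios (÷ 0.7943): Li 1.000, Mn 1.000, O 4.001
→ LiMnO4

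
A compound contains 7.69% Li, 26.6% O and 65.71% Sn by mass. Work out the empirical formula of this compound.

Assume 100 g: 7.69 g Li, 26.6 g O, 65.71 g Sn.
Li: 7.69 g ÷ 6.94 g/mol = 1.108 mol
O: 26.6 g ÷ 16.00 g/mol = 1.663 mol
Sn: 65.71 g ÷ 118.71 g/mol = 0.5535 mol
Smallest is Sn at 0.5535 mol; normalising gives Li 2.002, O 3.003, Sn 1.000
Ratio ≈ 2:3:1, so the empirical formula is Li2O3Sn

Li2O3Sn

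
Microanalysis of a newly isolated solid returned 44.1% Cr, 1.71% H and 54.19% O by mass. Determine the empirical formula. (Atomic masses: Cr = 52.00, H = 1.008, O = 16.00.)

CrH2O4

Assume 100 g: 44.1 g Cr, 1.71 g H, 54.19 g O.
Cr: 44.1 g ÷ 52.00 g/mol = 0.8481 mol
H: 1.71 g ÷ 1.008 g/mol = 1.696 mol
O: 54.19 g ÷ 16.00 g/mol = 3.387 mol
Ratios (÷ 0.8481): Cr 1.000, H 2.000, O 3.994
→ CrH2O4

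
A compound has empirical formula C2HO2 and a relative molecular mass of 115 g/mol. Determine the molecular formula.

Empirical-formula mass = 57.03 g/mol
n = 115 / 57.03 = 2.02 ≈ 2
Molecular formula = (C2HO2)2 = C4H2O4

C4H2O4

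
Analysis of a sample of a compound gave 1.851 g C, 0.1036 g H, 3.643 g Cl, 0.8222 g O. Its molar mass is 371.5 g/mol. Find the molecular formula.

C9H6Cl6O3

n(C) = 1.851/12.01 = 0.1541, n(H) = 0.1036/1.008 = 0.1028, n(Cl) = 3.643/35.45 = 0.1028, n(O) = 0.8222/16.00 = 0.05139
Ratios (÷ 0.05139): C 2.999, H 2.000, Cl 2.000, O 1.000
Ratio ≈ 3:2:2:1, so the empirical formula is C3H2Cl2O
Empirical-formula mass = 124.95 g/mol
n = 371.5 / 124.95 = 2.97 ≈ 3
Molecular formula = (C3H2Cl2O)×3 = C9H6Cl6O3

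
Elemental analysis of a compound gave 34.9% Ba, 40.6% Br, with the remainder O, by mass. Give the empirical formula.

BaBr2O6

Assume 100 g: 34.9 g Ba, 40.6 g Br, 24.5 g O.
n(Ba) = 34.9/137.33 = 0.2541, n(Br) = 40.6/79.90 = 0.5081, n(O) = 24.5/16.00 = 1.531
Divide by the smallest (0.2541 mol Ba): Ba 1.000, Br 1.999, O 6.025
Ratio ≈ 1:2:6, so the empirical formula is BaBr2O6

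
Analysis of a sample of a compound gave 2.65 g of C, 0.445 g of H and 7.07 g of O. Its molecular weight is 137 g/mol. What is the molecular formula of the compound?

n(C) = 2.65/12.01 = 0.2206, n(H) = 0.445/1.008 = 0.4415, n(O) = 7.07/16.00 = 0.4419
Divide by the smallest (0.2206 mol C): C 1.000, H 2.001, O 2.003
≈ 1:2:2 → CH2O2
Empirical-formula mass = 46.03 g/mol
n = 137 / 46.03 = 2.98 ≈ 3
Molecular formula = (CH2O2)×3 = C3H6O6

C3H6O6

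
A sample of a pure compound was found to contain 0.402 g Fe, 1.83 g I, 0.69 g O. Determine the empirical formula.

FeI2O6

Moles — Fe: 0.402 / 55.85 = 0.007198 mol; I: 1.83 / 126.90 = 0.01442 mol; O: 0.69 / 16.00 = 0.04312 mol
Divide by the smallest (0.007198 mol Fe): Fe 1.000, I 2.003, O 5.991
→ FeI2O6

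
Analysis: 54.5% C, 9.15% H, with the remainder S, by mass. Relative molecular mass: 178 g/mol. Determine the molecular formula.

Assume 100 g: 54.5 g C, 9.15 g H, 36.35 g S.
C: 54.5 g ÷ 12.01 g/mol = 4.538 mol
H: 9.15 g ÷ 1.008 g/mol = 9.077 mol
S: 36.35 g ÷ 32.07 g/mol = 1.133 mol
Divide by the smallest (1.133 mol S): C 4.004, H 8.009, S 1.000
≈ 4:8:1 → C4H8S
Empirical-formula mass = 88.17 g/mol
n = 178 / 88.17 = 2.02 ≈ 2
Molecular formula = (C4H8S)×2 = C8H16S2

C8H16S2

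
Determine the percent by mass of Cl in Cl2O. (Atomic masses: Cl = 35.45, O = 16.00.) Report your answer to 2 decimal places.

81.59%

Molar mass = 2(35.45) + 1(16.00) = 86.900 g/mol
Mass of Cl per mole = 2 × 35.45 = 70.900 g
% Cl = 70.900 / 86.900 × 100 = 81.59%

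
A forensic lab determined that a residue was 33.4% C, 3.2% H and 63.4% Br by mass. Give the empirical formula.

C7H8Br2

Assume 100 g: 33.4 g C, 3.2 g H, 63.4 g Br.
n(C) = 33.4/12.01 = 2.781, n(H) = 3.2/1.008 = 3.175, n(Br) = 63.4/79.90 = 0.7935
Ratios (÷ 0.7935): C 3.505, H 4.001, Br 1.000
Multiply by 2: C 7.01, H 8.00, Br 2.00 → C7H8Br2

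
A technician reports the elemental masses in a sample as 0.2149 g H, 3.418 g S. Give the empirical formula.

Moles — H: 0.2149 / 1.008 = 0.2132 mol; S: 3.418 / 32.07 = 0.1066 mol
Smallest is S at 0.1066 mol; normalising gives H 2.000, S 1.000
Ratio ≈ 2:1, so the empirical formula is H2S

H2S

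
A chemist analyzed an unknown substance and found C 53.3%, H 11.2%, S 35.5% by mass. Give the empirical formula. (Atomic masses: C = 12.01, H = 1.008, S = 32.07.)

Assume 100 g: 53.3 g C, 11.2 g H, 35.5 g S.
C: 53.3 g ÷ 12.01 g/mol = 4.438 mol
H: 11.2 g ÷ 1.008 g/mol = 11.11 mol
S: 35.5 g ÷ 32.07 g/mol = 1.107 mol
Smallest is S at 1.107 mol; normalising gives C 4.009, H 10.038, S 1.000
≈ 4:10:1 → C4H10S

C4H10S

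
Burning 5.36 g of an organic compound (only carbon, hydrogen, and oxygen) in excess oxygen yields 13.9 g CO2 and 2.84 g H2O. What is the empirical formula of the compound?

mol C = 13.9 / 44.01 = 0.3158; mass C = 0.3158 × 12.01 = 3.793 g
mol H = 2 × (2.84 / 18.02) = 0.3152; mass H = 0.3152 × 1.008 = 0.3177 g
mass O = 5.36 − (4.111) = 1.249 g → mol O = 0.07807
Smallest is O at 0.07807 mol; normalising gives C 4.046, H 4.038, O 1.000
→ C4H4O

C4H4O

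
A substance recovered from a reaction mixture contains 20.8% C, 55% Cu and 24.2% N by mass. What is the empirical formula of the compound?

Assume 100 g: 20.8 g C, 55 g Cu, 24.2 g N.
C: 20.8 g ÷ 12.01 g/mol = 1.732 mol
Cu: 55 g ÷ 63.55 g/mol = 0.8655 mol
N: 24.2 g ÷ 14.01 g/mol = 1.727 mol
Divide by the smallest (0.8655 mol Cu): C 2.001, Cu 1.000, N 1.996
Ratio ≈ 2:1:2, so the empirical formula is C2CuN2

C2CuN2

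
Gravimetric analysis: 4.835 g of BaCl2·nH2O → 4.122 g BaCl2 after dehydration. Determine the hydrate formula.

BaCl2·2H2O

Mass of water lost = 4.835 − 4.122 = 0.713 g → 0.713 / 18.02 = 0.03957 mol H2O
Molar mass of BaCl2 = 208.23 g/mol → mol BaCl2 = 4.122 / 208.23 = 0.0198
n = 0.03957 / 0.0198 = 2.00 ≈ 2 → BaCl2·2H2O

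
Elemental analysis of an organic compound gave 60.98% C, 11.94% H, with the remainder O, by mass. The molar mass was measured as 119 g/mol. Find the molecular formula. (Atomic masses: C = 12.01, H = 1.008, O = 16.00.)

Assume 100 g: 60.98 g C, 11.94 g H, 27.08 g O.
Moles — C: 60.98 / 12.01 = 5.077 mol; H: 11.94 / 1.008 = 11.85 mol; O: 27.08 / 16.00 = 1.692 mol
Divide by the smallest (1.692 mol O): C 3.000, H 6.999, O 1.000
→ C3H7O
Empirical-formula mass = 59.09 g/mol
n = 119 / 59.09 = 2.01 ≈ 2
Molecular formula = (C3H7O)×2 = C6H14O2

C6H14O2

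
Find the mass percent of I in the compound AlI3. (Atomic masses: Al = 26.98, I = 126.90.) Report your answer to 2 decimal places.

93.38%

Molar mass = 1(26.98) + 3(126.90) = 407.680 g/mol
Mass of I per mole = 3 × 126.90 = 380.700 g
% I = 380.700 / 407.680 × 100 = 93.38%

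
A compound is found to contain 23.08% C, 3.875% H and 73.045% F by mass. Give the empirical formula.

CH2F2

Assume 100 g: 23.08 g C, 3.875 g H, 73.045 g F.
Moles — C: 23.08 / 12.01 = 1.922 mol; H: 3.875 / 1.008 = 3.844 mol; F: 73.045 / 19.00 = 3.844 mol
Ratios (÷ 1.922): C 1.000, H 2.000, F 2.001
→ CH2F2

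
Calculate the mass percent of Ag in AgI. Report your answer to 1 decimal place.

45.9%

Molar mass = 1(107.87) + 1(126.90) = 234.770 g/mol
Mass of Ag per mole = 1 × 107.87 = 107.870 g
% Ag = 107.870 / 234.770 × 100 = 45.9%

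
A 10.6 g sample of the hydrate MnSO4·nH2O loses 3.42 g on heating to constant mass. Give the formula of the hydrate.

Mass of anhydrous MnSO4 = 10.6 − 3.42 = 7.18 g
mol H2O = 3.42 / 18.02 = 0.1898
Molar mass of MnSO4 = 151.01 g/mol → mol MnSO4 = 7.18 / 151.01 = 0.04755
n = 0.1898 / 0.04755 = 3.99 ≈ 4 → MnSO4·4H2O

MnSO4·4H2O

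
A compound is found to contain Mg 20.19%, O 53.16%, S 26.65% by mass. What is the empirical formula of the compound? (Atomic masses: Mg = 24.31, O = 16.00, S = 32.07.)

MgO4S

Assume 100 g: 20.19 g Mg, 53.16 g O, 26.65 g S.
n(Mg) = 20.19/24.31 = 0.8305, n(O) = 53.16/16.00 = 3.322, n(S) = 26.65/32.07 = 0.831
Smallest is Mg at 0.8305 mol; normalising gives Mg 1.000, O 4.000, S 1.001
→ MgO4S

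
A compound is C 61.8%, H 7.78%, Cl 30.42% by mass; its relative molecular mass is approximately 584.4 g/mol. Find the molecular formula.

Assume 100 g: 61.8 g C, 7.78 g H, 30.42 g Cl.
n(C) = 61.8/12.01 = 5.146, n(H) = 7.78/1.008 = 7.718, n(Cl) = 30.42/35.45 = 0.8581
Smallest is Cl at 0.8581 mol; normalising gives C 5.997, H 8.994, Cl 1.000
→ C6H9Cl
Empirical-formula mass = 116.58 g/mol
n = 584.4 / 116.58 = 5.01 ≈ 5
Molecular formula = (C6H9Cl)×5 = C30H45Cl5

C30H45Cl5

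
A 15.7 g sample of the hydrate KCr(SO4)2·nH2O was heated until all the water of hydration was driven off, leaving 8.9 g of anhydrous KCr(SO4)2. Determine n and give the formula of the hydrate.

Mass of water lost = 15.7 − 8.9 = 6.8 g → 6.8 / 18.02 = 0.3774 mol H2O
Molar mass of KCr(SO4)2 = 283.24 g/mol → mol KCr(SO4)2 = 8.9 / 283.24 = 0.03142
n = 0.3774 / 0.03142 = 12.01 ≈ 12 → KCr(SO4)2·12H2O

KCr(SO4)2·12H2O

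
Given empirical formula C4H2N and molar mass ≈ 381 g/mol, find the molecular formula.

C24H12N6

Empirical-formula mass = 64.07 g/mol
n = 381 / 64.07 = 5.95 ≈ 6
Molecular formula = (C4H2N)6 = C24H12N6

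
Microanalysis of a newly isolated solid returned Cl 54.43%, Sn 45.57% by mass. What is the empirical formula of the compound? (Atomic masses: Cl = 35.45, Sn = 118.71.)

Cl4Sn

Assume 100 g: 54.43 g Cl, 45.57 g Sn.
Moles — Cl: 54.43 / 35.45 = 1.535 mol; Sn: 45.57 / 118.71 = 0.3839 mol
Ratios (÷ 0.3839): Cl 4.000, Sn 1.000
≈ 4:1 → Cl4Sn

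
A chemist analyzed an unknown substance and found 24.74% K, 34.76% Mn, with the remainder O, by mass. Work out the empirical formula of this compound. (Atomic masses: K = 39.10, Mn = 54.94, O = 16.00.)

Assume 100 g: 24.74 g K, 34.76 g Mn, 40.5 g O.
n(K) = 24.74/39.10 = 0.6327, n(Mn) = 34.76/54.94 = 0.6327, n(O) = 40.5/16.00 = 2.531
Ratios (÷ 0.6327): K 1.000, Mn 1.000, O 4.001
Ratio ≈ 1:1:4, so the empirical formula is KMnO4

KMnO4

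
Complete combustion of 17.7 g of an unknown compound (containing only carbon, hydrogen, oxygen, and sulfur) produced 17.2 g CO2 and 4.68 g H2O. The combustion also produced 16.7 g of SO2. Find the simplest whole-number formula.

mol C = 17.2 / 44.01 = 0.3908; mass C = 0.3908 × 12.01 = 4.694 g
mol H = 2 × (4.68 / 18.02) = 0.5194; mass H = 0.5194 × 1.008 = 0.5236 g
mol S = 16.7 / 64.07 = 0.2607; mass S = 8.359 g
mass O = 17.7 − (13.58) = 4.124 g → mol O = 0.2577
Divide by the smallest (0.2577 mol O): C 1.516, H 2.015, O 1.000, S 1.011
×2: C 3.03, H 4.03, O 2.00, S 2.02 → C3H4O2S2

C3H4O2S2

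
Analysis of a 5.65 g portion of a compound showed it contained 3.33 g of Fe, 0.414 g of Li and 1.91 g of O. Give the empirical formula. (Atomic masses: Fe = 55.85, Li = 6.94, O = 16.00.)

FeLiO2

n(Fe) = 3.33/55.85 = 0.05962, n(Li) = 0.414/6.94 = 0.05965, n(O) = 1.91/16.00 = 0.1194
Smallest is Fe at 0.05962 mol; normalising gives Fe 1.000, Li 1.001, O 2.002
≈ 1:1:2 → FeLiO2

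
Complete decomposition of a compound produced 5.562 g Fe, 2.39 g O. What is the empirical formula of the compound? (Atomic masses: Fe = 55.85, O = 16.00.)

Fe2O3

Moles — Fe: 5.562 / 55.85 = 0.09959 mol; O: 2.39 / 16.00 = 0.1494 mol
Ratios (÷ 0.09959): Fe 1.000, O 1.500
Scaling by 2: Fe 2.00, O 3.00 → Fe2O3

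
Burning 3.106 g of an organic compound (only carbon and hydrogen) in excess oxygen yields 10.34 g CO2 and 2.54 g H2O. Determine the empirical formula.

mol C = 10.34 / 44.01 = 0.2349; mass C = 0.2349 × 12.01 = 2.822 g
mol H = 2 × (2.54 / 18.02) = 0.2819; mass H = 0.2819 × 1.008 = 0.2842 g
Smallest is C at 0.2349 mol; normalising gives C 1.000, H 1.200
×5: C 5.00, H 6.00 → C5H6

C5H6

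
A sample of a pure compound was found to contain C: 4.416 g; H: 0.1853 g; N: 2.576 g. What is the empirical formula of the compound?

C2HN

Moles — C: 4.416 / 12.01 = 0.3677 mol; H: 0.1853 / 1.008 = 0.1838 mol; N: 2.576 / 14.01 = 0.1839 mol
Smallest is H at 0.1838 mol; normalising gives C 2.000, H 1.000, N 1.000
Ratio ≈ 2:1:1, so the empirical formula is C2HN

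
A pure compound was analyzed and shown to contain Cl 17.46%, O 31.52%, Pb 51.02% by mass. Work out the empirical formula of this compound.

Cl2O8Pb

Assume 100 g: 17.46 g Cl, 31.52 g O, 51.02 g Pb.
Cl: 17.46 g ÷ 35.45 g/mol = 0.4925 mol
O: 31.52 g ÷ 16.00 g/mol = 1.97 mol
Pb: 51.02 g ÷ 207.2 g/mol = 0.2462 mol
Smallest is Pb at 0.2462 mol; normalising gives Cl 2.000, O 8.000, Pb 1.000
≈ 2:8:1 → Cl2O8Pb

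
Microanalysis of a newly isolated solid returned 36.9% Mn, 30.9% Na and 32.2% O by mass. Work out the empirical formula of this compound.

Assume 100 g: 36.9 g Mn, 30.9 g Na, 32.2 g O.
Mn: 36.9 g ÷ 54.94 g/mol = 0.6716 mol
Na: 30.9 g ÷ 22.99 g/mol = 1.344 mol
O: 32.2 g ÷ 16.00 g/mol = 2.013 mol
Ratios (÷ 0.6716): Mn 1.000, Na 2.001, O 2.996
Ratio ≈ 1:2:3, so the empirical formula is MnNa2O3

MnNa2O3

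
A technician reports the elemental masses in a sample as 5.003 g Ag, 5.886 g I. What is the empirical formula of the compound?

Moles — Ag: 5.003 / 107.87 = 0.04638 mol; I: 5.886 / 126.90 = 0.04638 mol
Ratios (÷ 0.04638): Ag 1.000, I 1.000
→ AgI

AgI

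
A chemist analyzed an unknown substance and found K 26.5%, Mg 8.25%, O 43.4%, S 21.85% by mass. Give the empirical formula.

Assume 100 g: 26.5 g K, 8.25 g Mg, 43.4 g O, 21.85 g S.
n(K) = 26.5/39.10 = 0.6777, n(Mg) = 8.25/24.31 = 0.3394, n(O) = 43.4/16.00 = 2.712, n(S) = 21.85/32.07 = 0.6813
Ratios (÷ 0.3394): K 1.997, Mg 1.000, O 7.993, S 2.008
Ratio ≈ 2:1:8:2, so the empirical formula is K2MgO8S2

K2MgO8S2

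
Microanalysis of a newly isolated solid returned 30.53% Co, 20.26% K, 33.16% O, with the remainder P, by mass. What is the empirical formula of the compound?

Assume 100 g: 30.53 g Co, 20.26 g K, 33.16 g O, 16.05 g P.
n(Co) = 30.53/58.93 = 0.5181, n(K) = 20.26/39.10 = 0.5182, n(O) = 33.16/16.00 = 2.072, n(P) = 16.05/30.97 = 0.5182
Smallest is Co at 0.5181 mol; normalising gives Co 1.000, K 1.000, O 4.000, P 1.000
Ratio ≈ 1:1:4:1, so the empirical formula is CoKO4P

CoKO4P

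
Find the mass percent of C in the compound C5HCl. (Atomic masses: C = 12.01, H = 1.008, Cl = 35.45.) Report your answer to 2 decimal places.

62.22%

Molar mass = 5(12.01) + 1(1.008) + 1(35.45) = 96.508 g/mol
Mass of C per mole = 5 × 12.01 = 60.050 g
% C = 60.050 / 96.508 × 100 = 62.22%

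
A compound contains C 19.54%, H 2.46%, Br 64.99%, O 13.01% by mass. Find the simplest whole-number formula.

C2H3BrO

Assume 100 g: 19.54 g C, 2.46 g H, 64.99 g Br, 13.01 g O.
n(C) = 19.54/12.01 = 1.627, n(H) = 2.46/1.008 = 2.44, n(Br) = 64.99/79.90 = 0.8134, n(O) = 13.01/16.00 = 0.8131
Ratios (÷ 0.8131): C 2.001, H 3.001, Br 1.000, O 1.000
≈ 2:3:1:1 → C2H3BrO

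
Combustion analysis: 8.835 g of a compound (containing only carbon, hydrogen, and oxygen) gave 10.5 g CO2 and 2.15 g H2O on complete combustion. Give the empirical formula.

mol C = 10.5 / 44.01 = 0.2386; mass C = 0.2386 × 12.01 = 2.865 g
mol H = 2 × (2.15 / 18.02) = 0.2386; mass H = 0.2386 × 1.008 = 0.2405 g
mass O = 8.835 − (3.106) = 5.729 g → mol O = 0.3581
Divide by the smallest (0.2386 mol C): C 1.000, H 1.000, O 1.501
×2: C 2.00, H 2.00, O 3.00 → C2H2O3

C2H2O3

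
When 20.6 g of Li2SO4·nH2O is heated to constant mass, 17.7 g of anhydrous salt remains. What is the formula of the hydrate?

Li2SO4·H2O

Mass of water lost = 20.6 − 17.7 = 2.9 g → 2.9 / 18.02 = 0.1609 mol H2O
Molar mass of Li2SO4 = 109.95 g/mol → mol Li2SO4 = 17.7 / 109.95 = 0.161
n = 0.1609 / 0.161 = 1.00 ≈ 1 → Li2SO4·H2O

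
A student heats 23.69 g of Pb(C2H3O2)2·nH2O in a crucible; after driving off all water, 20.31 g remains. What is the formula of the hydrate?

Pb(C2H3O2)2·3H2O

Mass of water lost = 23.69 − 20.31 = 3.38 g → 3.38 / 18.02 = 0.1876 mol H2O
Molar mass of Pb(C2H3O2)2 = 325.29 g/mol → mol Pb(C2H3O2)2 = 20.31 / 325.29 = 0.06244
n = 0.1876 / 0.06244 = 3.00 ≈ 3 → Pb(C2H3O2)2·3H2O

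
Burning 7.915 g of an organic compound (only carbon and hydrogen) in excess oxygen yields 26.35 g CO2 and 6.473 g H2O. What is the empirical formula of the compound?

mol C = 26.35 / 44.01 = 0.5987; mass C = 0.5987 × 12.01 = 7.191 g
mol H = 2 × (6.473 / 18.02) = 0.7184; mass H = 0.7184 × 1.008 = 0.7242 g
Divide by the smallest (0.5987 mol C): C 1.000, H 1.200
×5: C 5.00, H 6.00 → C5H6

C5H6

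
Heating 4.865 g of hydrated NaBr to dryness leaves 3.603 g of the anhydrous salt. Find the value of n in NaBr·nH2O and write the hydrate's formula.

Mass of water lost = 4.865 − 3.603 = 1.262 g → 1.262 / 18.02 = 0.07003 mol H2O
Molar mass of NaBr = 102.89 g/mol → mol NaBr = 3.603 / 102.89 = 0.03502
n = 0.07003 / 0.03502 = 2.00 ≈ 2 → NaBr·2H2O

NaBr·2H2O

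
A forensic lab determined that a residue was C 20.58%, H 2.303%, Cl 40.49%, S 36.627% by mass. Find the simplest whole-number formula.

Assume 100 g: 20.58 g C, 2.303 g H, 40.49 g Cl, 36.627 g S.
C: 20.58 g ÷ 12.01 g/mol = 1.714 mol
H: 2.303 g ÷ 1.008 g/mol = 2.285 mol
Cl: 40.49 g ÷ 35.45 g/mol = 1.142 mol
S: 36.627 g ÷ 32.07 g/mol = 1.142 mol
Smallest is S at 1.142 mol; normalising gives C 1.500, H 2.000, Cl 1.000, S 1.000
Scaling by 2: C 3.00, H 4.00, Cl 2.00, S 2.00 → C3H4Cl2S2

C3H4Cl2S2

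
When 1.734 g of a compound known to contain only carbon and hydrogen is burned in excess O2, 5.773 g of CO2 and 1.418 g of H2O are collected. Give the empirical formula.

mol C = 5.773 / 44.01 = 0.1312; mass C = 0.1312 × 12.01 = 1.575 g
mol H = 2 × (1.418 / 18.02) = 0.1574; mass H = 0.1574 × 1.008 = 0.1586 g
Divide by the smallest (0.1312 mol C): C 1.000, H 1.200
Multiply by 5: C 5.00, H 6.00 → C5H6

C5H6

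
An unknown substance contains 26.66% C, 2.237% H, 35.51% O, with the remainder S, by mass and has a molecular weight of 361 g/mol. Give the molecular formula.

C8H8O8S4

Assume 100 g: 26.66 g C, 2.237 g H, 35.51 g O, 35.593 g S.
C: 26.66 g ÷ 12.01 g/mol = 2.22 mol
H: 2.237 g ÷ 1.008 g/mol = 2.219 mol
O: 35.51 g ÷ 16.00 g/mol = 2.219 mol
S: 35.593 g ÷ 32.07 g/mol = 1.11 mol
Divide by the smallest (1.11 mol S): C 2.000, H 2.000, O 2.000, S 1.000
Ratio ≈ 2:2:2:1, so the empirical formula is C2H2O2S
Empirical-formula mass = 90.11 g/mol
n = 361 / 90.11 = 4.01 ≈ 4
Molecular formula = (C2H2O2S)×4 = C8H8O8S4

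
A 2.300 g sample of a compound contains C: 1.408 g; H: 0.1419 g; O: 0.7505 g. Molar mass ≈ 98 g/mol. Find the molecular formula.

C5H6O2

Moles — C: 1.408 / 12.01 = 0.1172 mol; H: 0.1419 / 1.008 = 0.1408 mol; O: 0.7505 / 16.00 = 0.04691 mol
Smallest is O at 0.04691 mol; normalising gives C 2.499, H 3.001, O 1.000
Multiply by 2: C 5.00, H 6.00, O 2.00 → C5H6O2
Empirical-formula mass = 98.10 g/mol
n = 98 / 98.10 = 1.00 ≈ 1
Molecular formula = empirical formula = C5H6O2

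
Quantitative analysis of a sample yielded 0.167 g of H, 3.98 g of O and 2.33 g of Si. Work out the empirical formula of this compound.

n(H) = 0.167/1.008 = 0.1657, n(O) = 3.98/16.00 = 0.2487, n(Si) = 2.33/28.09 = 0.08295
Divide by the smallest (0.08295 mol Si): H 1.997, O 2.999, Si 1.000
≈ 2:3:1 → H2O3Si

H2O3Si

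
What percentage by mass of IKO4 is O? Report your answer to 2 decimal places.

27.83%

Molar mass = 1(126.90) + 1(39.10) + 4(16.00) = 230.000 g/mol
Mass of O per mole = 4 × 16.00 = 64.000 g
% O = 64.000 / 230.000 × 100 = 27.83%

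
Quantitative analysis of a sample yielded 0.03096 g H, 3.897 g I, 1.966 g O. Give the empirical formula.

HIO4

Moles — H: 0.03096 / 1.008 = 0.03071 mol; I: 3.897 / 126.90 = 0.03071 mol; O: 1.966 / 16.00 = 0.1229 mol
Ratios (÷ 0.03071): H 1.000, I 1.000, O 4.001
Ratio ≈ 1:1:4, so the empirical formula is HIO4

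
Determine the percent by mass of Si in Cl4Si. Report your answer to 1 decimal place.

16.5%

Molar mass = 4(35.45) + 1(28.09) = 169.890 g/mol
Mass of Si per mole = 1 × 28.09 = 28.090 g
% Si = 28.090 / 169.890 × 100 = 16.5%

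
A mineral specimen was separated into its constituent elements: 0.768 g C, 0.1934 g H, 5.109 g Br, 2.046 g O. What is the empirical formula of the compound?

C: 0.768 g ÷ 12.01 g/mol = 0.06395 mol
H: 0.1934 g ÷ 1.008 g/mol = 0.1919 mol
Br: 5.109 g ÷ 79.90 g/mol = 0.06394 mol
O: 2.046 g ÷ 16.00 g/mol = 0.1279 mol
Divide by the smallest (0.06394 mol Br): C 1.000, H 3.001, Br 1.000, O 2.000
≈ 1:3:1:2 → CH3BrO2

CH3BrO2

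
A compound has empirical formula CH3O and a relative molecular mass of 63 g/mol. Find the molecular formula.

C2H6O2

Empirical-formula mass = 31.03 g/mol
n = 63 / 31.03 = 2.03 ≈ 2
Molecular formula = (CH3O)2 = C2H6O2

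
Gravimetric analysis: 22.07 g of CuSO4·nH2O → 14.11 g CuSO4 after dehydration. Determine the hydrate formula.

CuSO4·5H2O

Mass of water lost = 22.07 − 14.11 = 7.96 g → 7.96 / 18.02 = 0.4417 mol H2O
Molar mass of CuSO4 = 159.62 g/mol → mol CuSO4 = 14.11 / 159.62 = 0.0884
n = 0.4417 / 0.0884 = 5.00 ≈ 5 → CuSO4·5H2O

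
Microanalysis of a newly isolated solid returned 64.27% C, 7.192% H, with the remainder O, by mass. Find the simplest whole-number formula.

Assume 100 g: 64.27 g C, 7.192 g H, 28.538 g O.
Moles — C: 64.27 / 12.01 = 5.351 mol; H: 7.192 / 1.008 = 7.135 mol; O: 28.538 / 16.00 = 1.784 mol
Ratios (÷ 1.784): C 3.000, H 4.000, O 1.000
≈ 3:4:1 → C3H4O

C3H4O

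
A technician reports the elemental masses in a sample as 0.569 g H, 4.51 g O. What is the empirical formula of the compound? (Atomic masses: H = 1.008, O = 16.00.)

H2O

Moles — H: 0.569 / 1.008 = 0.5645 mol; O: 4.51 / 16.00 = 0.2819 mol
Divide by the smallest (0.2819 mol O): H 2.003, O 1.000
→ H2O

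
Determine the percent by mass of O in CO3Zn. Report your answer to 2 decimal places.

Molar mass = 1(12.01) + 3(16.00) + 1(65.38) = 125.390 g/mol
Mass of O per mole = 3 × 16.00 = 48.000 g
% O = 48.000 / 125.390 × 100 = 38.28%

38.28%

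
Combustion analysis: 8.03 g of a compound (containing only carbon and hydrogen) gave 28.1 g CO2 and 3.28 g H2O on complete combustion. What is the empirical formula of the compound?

mol C = 28.1 / 44.01 = 0.6385; mass C = 0.6385 × 12.01 = 7.668 g
mol H = 2 × (3.28 / 18.02) = 0.3640; mass H = 0.3640 × 1.008 = 0.3670 g
Divide by the smallest (0.364 mol H): C 1.754, H 1.000
Multiply by 4: C 7.02, H 4.00 → C7H4

C7H4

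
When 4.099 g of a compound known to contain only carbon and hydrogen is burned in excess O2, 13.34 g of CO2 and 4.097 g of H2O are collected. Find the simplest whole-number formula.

C2H3

mol C = 13.34 / 44.01 = 0.3031; mass C = 0.3031 × 12.01 = 3.640 g
mol H = 2 × (4.097 / 18.02) = 0.4547; mass H = 0.4547 × 1.008 = 0.4584 g
Divide by the smallest (0.3031 mol C): C 1.000, H 1.500
Scaling by 2: C 2.00, H 3.00 → C2H3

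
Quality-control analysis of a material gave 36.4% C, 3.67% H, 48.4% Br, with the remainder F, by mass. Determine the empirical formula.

Assume 100 g: 36.4 g C, 3.67 g H, 48.4 g Br, 11.53 g F.
n(C) = 36.4/12.01 = 3.031, n(H) = 3.67/1.008 = 3.641, n(Br) = 48.4/79.90 = 0.6058, n(F) = 11.53/19.00 = 0.6068
Smallest is Br at 0.6058 mol; normalising gives C 5.003, H 6.010, Br 1.000, F 1.002
Ratio ≈ 5:6:1:1, so the empirical formula is C5H6BrF

C5H6BrF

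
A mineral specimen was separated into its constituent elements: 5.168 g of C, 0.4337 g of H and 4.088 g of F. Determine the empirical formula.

C: 5.168 g ÷ 12.01 g/mol = 0.4303 mol
H: 0.4337 g ÷ 1.008 g/mol = 0.4303 mol
F: 4.088 g ÷ 19.00 g/mol = 0.2152 mol
Ratios (÷ 0.2152): C 2.000, H 2.000, F 1.000
Ratio ≈ 2:2:1, so the empirical formula is C2H2F

C2H2F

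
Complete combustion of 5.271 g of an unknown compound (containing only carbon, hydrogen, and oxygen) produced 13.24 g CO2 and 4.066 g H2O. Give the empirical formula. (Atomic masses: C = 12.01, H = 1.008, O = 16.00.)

mol C = 13.24 / 44.01 = 0.3008; mass C = 0.3008 × 12.01 = 3.613 g
mol H = 2 × (4.066 / 18.02) = 0.4513; mass H = 0.4513 × 1.008 = 0.4549 g
mass O = 5.271 − (4.068) = 1.203 g → mol O = 0.07519
Divide by the smallest (0.07519 mol O): C 4.001, H 6.002, O 1.000
Ratio ≈ 4:6:1, so the empirical formula is C4H6O

C4H6O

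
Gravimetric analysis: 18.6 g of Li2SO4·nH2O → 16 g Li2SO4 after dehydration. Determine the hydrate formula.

Mass of water lost = 18.6 − 16 = 2.6 g → 2.6 / 18.02 = 0.1443 mol H2O
Molar mass of Li2SO4 = 109.95 g/mol → mol Li2SO4 = 16 / 109.95 = 0.1455
n = 0.1443 / 0.1455 = 0.99 ≈ 1 → Li2SO4·H2O

Li2SO4·H2O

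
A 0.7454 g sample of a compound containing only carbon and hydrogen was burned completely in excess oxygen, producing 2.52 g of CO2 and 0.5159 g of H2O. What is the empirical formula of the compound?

mol C = 2.52 / 44.01 = 0.05726; mass C = 0.05726 × 12.01 = 0.6877 g
mol H = 2 × (0.5159 / 18.02) = 0.05726; mass H = 0.05726 × 1.008 = 0.05772 g
Divide by the smallest (0.05726 mol H): C 1.000, H 1.000
Ratio ≈ 1:1, so the empirical formula is CH

CH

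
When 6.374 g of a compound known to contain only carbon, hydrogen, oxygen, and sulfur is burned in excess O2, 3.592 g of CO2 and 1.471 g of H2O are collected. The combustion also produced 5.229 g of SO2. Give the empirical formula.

CH2O2S

mol C = 3.592 / 44.01 = 0.08162; mass C = 0.08162 × 12.01 = 0.9802 g
mol H = 2 × (1.471 / 18.02) = 0.1633; mass H = 0.1633 × 1.008 = 0.1646 g
mol S = 5.229 / 64.07 = 0.08161; mass S = 2.617 g
mass O = 6.374 − (3.762) = 2.612 g → mol O = 0.1632
Ratios (÷ 0.08161): C 1.000, H 2.000, O 2.000, S 1.000
≈ 1:2:2:1 → CH2O2S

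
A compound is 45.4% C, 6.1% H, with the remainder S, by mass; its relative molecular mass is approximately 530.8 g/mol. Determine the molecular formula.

C20H32S8

Assume 100 g: 45.4 g C, 6.1 g H, 48.5 g S.
Moles — C: 45.4 / 12.01 = 3.78 mol; H: 6.1 / 1.008 = 6.052 mol; S: 48.5 / 32.07 = 1.512 mol
Ratios (÷ 1.512): C 2.500, H 4.002, S 1.000
Scaling by 2: C 5.00, H 8.00, S 2.00 → C5H8S2
Empirical-formula mass = 132.25 g/mol
n = 530.8 / 132.25 = 4.01 ≈ 4
Molecular formula = (C5H8S2)×4 = C20H32S8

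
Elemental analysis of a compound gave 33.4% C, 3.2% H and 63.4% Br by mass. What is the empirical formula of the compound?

Assume 100 g: 33.4 g C, 3.2 g H, 63.4 g Br.
Moles — C: 33.4 / 12.01 = 2.781 mol; H: 3.2 / 1.008 = 3.175 mol; Br: 63.4 / 79.90 = 0.7935 mol
Divide by the smallest (0.7935 mol Br): C 3.505, H 4.001, Br 1.000
Scaling by 2: C 7.01, H 8.00, Br 2.00 → C7H8Br2

C7H8Br2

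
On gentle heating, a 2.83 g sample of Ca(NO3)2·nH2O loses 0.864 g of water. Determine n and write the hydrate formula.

Ca(NO3)2·4H2O

Mass of anhydrous Ca(NO3)2 = 2.83 − 0.864 = 1.966 g
mol H2O = 0.864 / 18.02 = 0.04795
Molar mass of Ca(NO3)2 = 164.10 g/mol → mol Ca(NO3)2 = 1.966 / 164.10 = 0.01198
n = 0.04795 / 0.01198 = 4.00 ≈ 4 → Ca(NO3)2·4H2O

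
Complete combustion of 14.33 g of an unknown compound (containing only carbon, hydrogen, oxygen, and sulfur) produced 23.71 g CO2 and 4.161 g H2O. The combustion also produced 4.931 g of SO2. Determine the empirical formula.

mol C = 23.71 / 44.01 = 0.5387; mass C = 0.5387 × 12.01 = 6.470 g
mol H = 2 × (4.161 / 18.02) = 0.4618; mass H = 0.4618 × 1.008 = 0.4655 g
mol S = 4.931 / 64.07 = 0.07696; mass S = 2.468 g
mass O = 14.33 − (9.404) = 4.926 g → mol O = 0.3079
Ratios (÷ 0.07696): C 7.000, H 6.001, O 4.000, S 1.000
→ C7H6O4S

C7H6O4S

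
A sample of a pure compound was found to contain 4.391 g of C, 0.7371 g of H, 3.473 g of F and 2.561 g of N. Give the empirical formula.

C2H4FN

Moles — C: 4.391 / 12.01 = 0.3656 mol; H: 0.7371 / 1.008 = 0.7312 mol; F: 3.473 / 19.00 = 0.1828 mol; N: 2.561 / 14.01 = 0.1828 mol
Ratios (÷ 0.1828): C 2.000, H 4.001, F 1.000, N 1.000
→ C2H4FN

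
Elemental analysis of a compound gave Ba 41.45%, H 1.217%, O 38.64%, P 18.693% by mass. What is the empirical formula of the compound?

Assume 100 g: 41.45 g Ba, 1.217 g H, 38.64 g O, 18.693 g P.
Ba: 41.45 g ÷ 137.33 g/mol = 0.3018 mol
H: 1.217 g ÷ 1.008 g/mol = 1.207 mol
O: 38.64 g ÷ 16.00 g/mol = 2.415 mol
P: 18.693 g ÷ 30.97 g/mol = 0.6036 mol
Smallest is Ba at 0.3018 mol; normalising gives Ba 1.000, H 4.000, O 8.001, P 2.000
≈ 1:4:8:2 → BaH4O8P2

BaH4O8P2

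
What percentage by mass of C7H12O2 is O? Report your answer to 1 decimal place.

Molar mass = 7(12.01) + 12(1.008) + 2(16.00) = 128.166 g/mol
Mass of O per mole = 2 × 16.00 = 32.000 g
% O = 32.000 / 128.166 × 100 = 25.0%

25.0%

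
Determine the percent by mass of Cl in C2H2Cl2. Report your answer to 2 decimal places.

73.14%

Molar mass = 2(12.01) + 2(1.008) + 2(35.45) = 96.936 g/mol
Mass of Cl per mole = 2 × 35.45 = 70.900 g
% Cl = 70.900 / 96.936 × 100 = 73.14%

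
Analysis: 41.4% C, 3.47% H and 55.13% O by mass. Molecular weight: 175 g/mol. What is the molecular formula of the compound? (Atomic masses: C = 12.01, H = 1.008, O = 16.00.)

C6H6O6

Assume 100 g: 41.4 g C, 3.47 g H, 55.13 g O.
C: 41.4 g ÷ 12.01 g/mol = 3.447 mol
H: 3.47 g ÷ 1.008 g/mol = 3.442 mol
O: 55.13 g ÷ 16.00 g/mol = 3.446 mol
Smallest is H at 3.442 mol; normalising gives C 1.001, H 1.000, O 1.001
→ CHO
Empirical-formula mass = 29.02 g/mol
n = 175 / 29.02 = 6.03 ≈ 6
Molecular formula = (CHO)×6 = C6H6O6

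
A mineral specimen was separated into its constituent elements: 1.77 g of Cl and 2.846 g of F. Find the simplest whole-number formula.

ClF3

Cl: 1.77 g ÷ 35.45 g/mol = 0.04993 mol
F: 2.846 g ÷ 19.00 g/mol = 0.1498 mol
Ratios (÷ 0.04993): Cl 1.000, F 3.000
≈ 1:3 → ClF3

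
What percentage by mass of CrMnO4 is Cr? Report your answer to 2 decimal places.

Molar mass = 1(52.00) + 1(54.94) + 4(16.00) = 170.940 g/mol
Mass of Cr per mole = 1 × 52.00 = 52.000 g
% Cr = 52.000 / 170.940 × 100 = 30.42%

30.42%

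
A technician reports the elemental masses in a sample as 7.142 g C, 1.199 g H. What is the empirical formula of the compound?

C: 7.142 g ÷ 12.01 g/mol = 0.5947 mol
H: 1.199 g ÷ 1.008 g/mol = 1.189 mol
Ratios (÷ 0.5947): C 1.000, H 2.000
≈ 1:2 → CH2

CH2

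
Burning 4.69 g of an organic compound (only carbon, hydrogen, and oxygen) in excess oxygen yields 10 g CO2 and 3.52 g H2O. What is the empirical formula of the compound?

C7H12O3

mol C = 10 / 44.01 = 0.2272; mass C = 0.2272 × 12.01 = 2.729 g
mol H = 2 × (3.52 / 18.02) = 0.3907; mass H = 0.3907 × 1.008 = 0.3938 g
mass O = 4.69 − (3.123) = 1.567 g → mol O = 0.09795
Ratios (÷ 0.09795): C 2.320, H 3.988, O 1.000
Multiply by 3: C 6.96, H 11.97, O 3.00 → C7H12O3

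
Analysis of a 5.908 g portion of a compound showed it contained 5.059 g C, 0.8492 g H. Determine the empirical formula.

n(C) = 5.059/12.01 = 0.4212, n(H) = 0.8492/1.008 = 0.8425
Ratios (÷ 0.4212): C 1.000, H 2.000
≈ 1:2 → CH2

CH2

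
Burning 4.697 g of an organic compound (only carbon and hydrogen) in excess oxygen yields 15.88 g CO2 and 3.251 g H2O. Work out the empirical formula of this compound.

CH

mol C = 15.88 / 44.01 = 0.3608; mass C = 0.3608 × 12.01 = 4.334 g
mol H = 2 × (3.251 / 18.02) = 0.3608; mass H = 0.3608 × 1.008 = 0.3637 g
Divide by the smallest (0.3608 mol H): C 1.000, H 1.000
≈ 1:1 → CH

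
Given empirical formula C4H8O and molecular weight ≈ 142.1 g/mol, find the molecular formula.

Empirical-formula mass = 72.10 g/mol
n = 142.1 / 72.10 = 1.97 ≈ 2
Molecular formula = (C4H8O)2 = C8H16O2

C8H16O2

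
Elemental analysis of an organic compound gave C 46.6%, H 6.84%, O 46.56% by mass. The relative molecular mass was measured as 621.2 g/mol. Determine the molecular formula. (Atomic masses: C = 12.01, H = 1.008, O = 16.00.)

Assume 100 g: 46.6 g C, 6.84 g H, 46.56 g O.
Moles — C: 46.6 / 12.01 = 3.88 mol; H: 6.84 / 1.008 = 6.786 mol; O: 46.56 / 16.00 = 2.91 mol
Divide by the smallest (2.91 mol O): C 1.333, H 2.332, O 1.000
×3: C 4.00, H 7.00, O 3.00 → C4H7O3
Empirical-formula mass = 103.10 g/mol
n = 621.2 / 103.10 = 6.03 ≈ 6
Molecular formula = (C4H7O3)×6 = C24H42O18

C24H42O18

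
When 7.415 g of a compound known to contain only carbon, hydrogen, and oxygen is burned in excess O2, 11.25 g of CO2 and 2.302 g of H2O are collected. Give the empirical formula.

mol C = 11.25 / 44.01 = 0.2556; mass C = 0.2556 × 12.01 = 3.070 g
mol H = 2 × (2.302 / 18.02) = 0.2555; mass H = 0.2555 × 1.008 = 0.2575 g
mass O = 7.415 − (3.328) = 4.087 g → mol O = 0.2555
Ratios (÷ 0.2555): C 1.001, H 1.000, O 1.000
Ratio ≈ 1:1:1, so the empirical formula is CHO

CHO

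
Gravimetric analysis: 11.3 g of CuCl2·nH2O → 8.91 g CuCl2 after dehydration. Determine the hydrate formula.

Mass of water lost = 11.3 − 8.91 = 2.39 g → 2.39 / 18.02 = 0.1326 mol H2O
Molar mass of CuCl2 = 134.45 g/mol → mol CuCl2 = 8.91 / 134.45 = 0.06627
n = 0.1326 / 0.06627 = 2.00 ≈ 2 → CuCl2·2H2O

CuCl2·2H2O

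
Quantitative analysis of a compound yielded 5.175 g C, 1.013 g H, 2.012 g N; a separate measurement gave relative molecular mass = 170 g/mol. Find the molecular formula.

Moles — C: 5.175 / 12.01 = 0.4309 mol; H: 1.013 / 1.008 = 1.005 mol; N: 2.012 / 14.01 = 0.1436 mol
Divide by the smallest (0.1436 mol N): C 3.000, H 6.998, N 1.000
→ C3H7N
Empirical-formula mass = 57.10 g/mol
n = 170 / 57.10 = 2.98 ≈ 3
Molecular formula = (C3H7N)×3 = C9H21N3

C9H21N3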